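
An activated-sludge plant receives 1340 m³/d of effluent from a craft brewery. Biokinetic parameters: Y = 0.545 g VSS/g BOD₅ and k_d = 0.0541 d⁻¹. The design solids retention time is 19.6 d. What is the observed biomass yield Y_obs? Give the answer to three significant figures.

Y_obs = Y / (1 + k_d θ_c) = 0.545 / (1 + 0.0541 × 19.6) = 0.545 / 2.060 = 0.2645.

Y_obs ≈ 0.265 g VSS/g BOD₅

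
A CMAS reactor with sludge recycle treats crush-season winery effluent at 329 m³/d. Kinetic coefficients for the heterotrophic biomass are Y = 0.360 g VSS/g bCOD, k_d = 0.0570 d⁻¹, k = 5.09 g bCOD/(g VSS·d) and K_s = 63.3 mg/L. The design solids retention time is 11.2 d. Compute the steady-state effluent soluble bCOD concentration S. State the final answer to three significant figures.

S ≈ 5.49 mg/L

Effluent substrate depends only on kinetics and SRT: S = K_s(1 + k_d θ_c) / [θ_c(Yk − k_d) − 1] = 63.3 × (1 + 0.0570 × 11.2) / [11.2 × (0.360 × 5.09 − 0.0570) − 1] = 103.7 / 18.88 = 5.492 mg/L.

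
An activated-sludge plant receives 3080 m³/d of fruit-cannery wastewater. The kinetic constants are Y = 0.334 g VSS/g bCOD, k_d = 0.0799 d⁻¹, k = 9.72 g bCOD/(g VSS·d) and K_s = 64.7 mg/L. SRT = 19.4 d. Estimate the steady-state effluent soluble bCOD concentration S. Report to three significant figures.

For a completely mixed reactor with recycle the Lawrence–McCarty relation gives S = K_s·(1 + k_d·θ_c) / [θ_c·(Y·k − k_d) − 1] = 64.7 × (1 + 0.0799 × 19.4) / [19.4 × (0.334 × 9.72 − 0.0799) − 1] = 165.0 / 60.43 = 2.730 mg/L.

S ≈ 2.73 mg/L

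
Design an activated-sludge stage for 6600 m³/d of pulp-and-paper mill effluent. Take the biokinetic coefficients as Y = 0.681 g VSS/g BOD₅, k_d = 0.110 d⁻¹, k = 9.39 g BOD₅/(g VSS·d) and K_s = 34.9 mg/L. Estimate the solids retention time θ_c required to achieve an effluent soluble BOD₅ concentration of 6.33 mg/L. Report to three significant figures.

θ_c ≈ 1.15 d

At the target effluent, Y k S/(K_s+S) = 0.681×9.39×6.33/41.23 = 0.9818 d⁻¹.
θ_c = 1/(μ − k_d) = 1/(0.9818 − 0.110) = 1/0.8718 = 1.147 d.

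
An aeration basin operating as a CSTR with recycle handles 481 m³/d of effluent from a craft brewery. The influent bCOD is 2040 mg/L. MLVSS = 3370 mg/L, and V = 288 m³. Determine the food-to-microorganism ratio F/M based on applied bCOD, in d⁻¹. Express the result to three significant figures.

Food-to-microorganism ratio F/M = Q S₀ / (V X) = 481 × 2040 / (288.0 × 3370) = 1.011 d⁻¹.

F/M ≈ 1.01 d⁻¹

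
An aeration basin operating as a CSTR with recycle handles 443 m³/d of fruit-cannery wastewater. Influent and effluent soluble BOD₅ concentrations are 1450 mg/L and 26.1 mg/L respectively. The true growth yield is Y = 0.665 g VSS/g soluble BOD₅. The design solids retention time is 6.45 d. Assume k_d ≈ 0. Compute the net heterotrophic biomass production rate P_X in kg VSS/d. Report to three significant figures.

P_X ≈ 419 kg VSS/d

Since k_d ≈ 0, Y_obs = Y = 0.665 g VSS/g soluble BOD₅.
Q·(S₀ − S) = 443 × (1450 − 26.1) × 10⁻³ = 630.8 kg/d removed.
Biomass produced: P_X = Y_obs·Q·ΔS = 0.6650 × 630.8 ≈ 419.5 kg VSS/d.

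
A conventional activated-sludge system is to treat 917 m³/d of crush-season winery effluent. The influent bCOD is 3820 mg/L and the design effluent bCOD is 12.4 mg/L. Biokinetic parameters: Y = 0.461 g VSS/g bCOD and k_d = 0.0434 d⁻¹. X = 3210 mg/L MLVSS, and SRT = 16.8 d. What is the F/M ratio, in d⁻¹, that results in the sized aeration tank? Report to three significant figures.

Rearranging the biomass balance for a CMAS with decay, V = Y·Q·ΔS·θ_c / [X·(1+k_d θ_c)] = 0.461 × 917 × (3820 − 12.4) × 16.8 / [3210 × (1 + 0.0434 × 16.8)] = 2.7×10^7 / 5550 = 4872 m³.
F/M = applied load / biomass = Q·S₀/(V·X) = 917 × 3820 / (4872 × 3210) = 0.2240 d⁻¹.

F/M ≈ 0.224 d⁻¹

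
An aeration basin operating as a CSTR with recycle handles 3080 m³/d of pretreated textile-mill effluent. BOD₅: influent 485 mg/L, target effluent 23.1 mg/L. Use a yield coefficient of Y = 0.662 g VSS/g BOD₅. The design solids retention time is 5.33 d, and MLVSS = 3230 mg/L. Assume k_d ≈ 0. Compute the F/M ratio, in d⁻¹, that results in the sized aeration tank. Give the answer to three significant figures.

F/M ≈ 0.298 d⁻¹

With k_d = 0 the design equation reduces to V = Y Q (S₀−S) θ_c / X = 0.662 × 3080 × (485 − 23.1) × 5.33 / 3230 = 1554 m³.
F/M = applied load / biomass = Q·S₀/(V·X) = 3080 × 485 / (1554 × 3230) = 0.2976 d⁻¹.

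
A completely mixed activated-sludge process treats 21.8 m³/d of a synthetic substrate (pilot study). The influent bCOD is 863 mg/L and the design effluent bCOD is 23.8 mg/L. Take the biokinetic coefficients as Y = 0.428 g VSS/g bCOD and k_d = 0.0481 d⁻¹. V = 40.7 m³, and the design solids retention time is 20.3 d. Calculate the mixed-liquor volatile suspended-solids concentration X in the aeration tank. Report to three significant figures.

X = Y·Q·ΔS·θ_c / [V·(1 + k_d θ_c)] = 0.428 × 21.8 × (863 − 23.8) × 20.3 / [40.7 × (1 + 0.0481 × 20.3)] = 1976 mg/L.

X ≈ 1980 mg/L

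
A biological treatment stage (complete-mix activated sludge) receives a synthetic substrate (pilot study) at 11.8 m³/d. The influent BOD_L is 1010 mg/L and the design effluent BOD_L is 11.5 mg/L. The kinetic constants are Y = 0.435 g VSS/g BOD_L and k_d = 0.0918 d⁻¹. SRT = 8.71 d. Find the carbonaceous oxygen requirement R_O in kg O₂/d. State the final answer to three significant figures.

R_O ≈ 7.74 kg O₂/d

Correct the yield for decay: Y_obs = Y/(1 + k_d θ_c) = 0.435 / (1 + 0.0918 × 8.71) = 0.435 / 1.800 = 0.2417.
Mass of BOD_L removed per day: Q(S₀ − S) = 11.8 × 998.5 g/m³ = 11.78 kg/d.
Net sludge production P_X = 0.2417 × 11.78 = 2.848 kg VSS/d.
R_O = Q·(S₀ − S) − 1.42·P_X = 11.78 − 1.42 × 2.848 = 7.738 kg O₂/d.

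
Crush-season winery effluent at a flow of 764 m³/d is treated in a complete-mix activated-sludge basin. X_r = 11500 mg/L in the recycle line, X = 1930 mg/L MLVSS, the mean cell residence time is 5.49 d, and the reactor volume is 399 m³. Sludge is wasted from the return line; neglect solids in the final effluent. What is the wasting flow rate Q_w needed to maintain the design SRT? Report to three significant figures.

Q_w = (V·X)/(θ_c X_r) = 399.0 × 1930 / (5.49 × 11500) = 12.20 m³/d.

Q_w ≈ 12.2 m³/d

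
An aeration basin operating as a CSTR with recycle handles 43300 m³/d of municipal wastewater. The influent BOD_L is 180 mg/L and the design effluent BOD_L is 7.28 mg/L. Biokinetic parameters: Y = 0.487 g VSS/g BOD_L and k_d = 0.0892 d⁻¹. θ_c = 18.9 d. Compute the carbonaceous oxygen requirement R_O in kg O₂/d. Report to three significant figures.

R_O ≈ 5550 kg O₂/d

The observed yield is Y_obs = Y/(1 + k_d·θ_c) = 0.487 / (1 + 0.0892 × 18.9) = 0.487 / 2.686 = 0.1813 g VSS per g BOD_L removed.
Mass of BOD_L removed per day: Q(S₀ − S) = 43300 × 172.7 g/m³ = 7479 kg/d.
P_X = Y_obs·Q·(S₀ − S) = 0.1813 × 7479 = 1356 kg VSS/d.
R_O = Q·(S₀ − S) − 1.42·P_X = 7479 − 1.42 × 1356 = 5553 kg O₂/d.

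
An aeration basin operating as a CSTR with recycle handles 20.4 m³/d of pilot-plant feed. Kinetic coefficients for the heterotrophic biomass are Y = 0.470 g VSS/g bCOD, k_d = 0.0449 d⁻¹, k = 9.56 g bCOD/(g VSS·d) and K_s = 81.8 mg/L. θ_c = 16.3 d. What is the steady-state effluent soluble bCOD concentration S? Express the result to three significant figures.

For a completely mixed reactor with recycle the Lawrence–McCarty relation gives S = K_s·(1 + k_d·θ_c) / [θ_c·(Y·k − k_d) − 1] = 81.8 × (1 + 0.0449 × 16.3) / [16.3 × (0.470 × 9.56 − 0.0449) − 1] = 141.7 / 71.51 = 1.981 mg/L.

S ≈ 1.98 mg/L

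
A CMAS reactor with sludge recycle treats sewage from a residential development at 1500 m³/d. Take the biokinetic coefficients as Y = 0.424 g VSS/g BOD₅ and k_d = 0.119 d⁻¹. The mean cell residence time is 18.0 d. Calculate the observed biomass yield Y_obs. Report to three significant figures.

The observed yield is Y_obs = Y/(1 + k_d·θ_c) = 0.424 / (1 + 0.119 × 18.0) = 0.424 / 3.142 = 0.1349 g VSS per g BOD₅ removed.

Y_obs ≈ 0.135 g VSS/g BOD₅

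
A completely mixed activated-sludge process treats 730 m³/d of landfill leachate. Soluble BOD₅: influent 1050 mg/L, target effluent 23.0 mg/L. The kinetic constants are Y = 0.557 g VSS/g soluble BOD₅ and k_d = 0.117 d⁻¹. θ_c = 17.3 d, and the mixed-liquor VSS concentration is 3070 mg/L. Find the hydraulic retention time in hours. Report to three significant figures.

Steady-state biomass mass balance: V·X·(1 + k_d·θ_c) = Y·Q·(S₀ − S)·θ_c, so V = 0.557 × 730 × (1050 − 23.0) × 17.3 / [3070 × (1 + 0.117 × 17.3)] = 7.22×10^6 / 9284 = 778.1 m³.
τ = V/Q = 778.1/730 = 1.066 d, or 25.58 h.

τ ≈ 25.6 h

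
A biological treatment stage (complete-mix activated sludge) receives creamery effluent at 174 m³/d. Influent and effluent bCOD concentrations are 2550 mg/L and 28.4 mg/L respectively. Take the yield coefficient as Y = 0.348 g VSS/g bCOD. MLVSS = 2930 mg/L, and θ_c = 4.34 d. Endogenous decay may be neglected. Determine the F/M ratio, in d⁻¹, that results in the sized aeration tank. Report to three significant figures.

F/M ≈ 0.670 d⁻¹

V·X = Y·Q·ΔS·θ_c gives V = 0.348 × 174 × (2550 − 28.4) × 4.34 / 2930 = 226.2 m³.
Food-to-microorganism ratio F/M = Q S₀ / (V X) = 174 × 2550 / (226.2 × 2930) = 0.6696 d⁻¹.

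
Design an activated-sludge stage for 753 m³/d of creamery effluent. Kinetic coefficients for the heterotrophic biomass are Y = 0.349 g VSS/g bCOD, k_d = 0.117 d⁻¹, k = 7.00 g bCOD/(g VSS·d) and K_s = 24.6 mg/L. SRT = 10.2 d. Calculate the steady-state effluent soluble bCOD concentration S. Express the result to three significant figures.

Effluent substrate depends only on kinetics and SRT: S = K_s(1 + k_d θ_c) / [θ_c(Yk − k_d) − 1] = 24.6 × (1 + 0.117 × 10.2) / [10.2 × (0.349 × 7.00 − 0.117) − 1] = 53.96 / 22.73 = 2.374 mg/L.

S ≈ 2.37 mg/L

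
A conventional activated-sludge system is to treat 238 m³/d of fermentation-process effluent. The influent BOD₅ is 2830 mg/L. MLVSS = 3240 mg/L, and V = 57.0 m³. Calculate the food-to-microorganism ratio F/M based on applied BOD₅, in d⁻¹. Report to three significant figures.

Food-to-microorganism ratio F/M = Q S₀ / (V X) = 238 × 2830 / (57.00 × 3240) = 3.647 d⁻¹.

F/M ≈ 3.65 d⁻¹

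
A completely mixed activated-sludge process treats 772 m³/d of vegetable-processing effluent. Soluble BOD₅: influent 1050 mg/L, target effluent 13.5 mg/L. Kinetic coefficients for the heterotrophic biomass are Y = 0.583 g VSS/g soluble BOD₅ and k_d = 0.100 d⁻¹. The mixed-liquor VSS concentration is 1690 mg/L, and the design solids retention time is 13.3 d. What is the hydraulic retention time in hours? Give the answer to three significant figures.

From the SRT design equation V = Y Q (S₀−S) θ_c / [X (1 + k_d θ_c)] = 0.583 × 772 × (1050 − 13.5) × 13.3 / [1690 × (1 + 0.100 × 13.3)] = 6.2×10^6 / 3938 = 1576 m³.
τ = V/Q = 1576/772 = 2.041 d, or 48.98 h.

τ ≈ 49.0 h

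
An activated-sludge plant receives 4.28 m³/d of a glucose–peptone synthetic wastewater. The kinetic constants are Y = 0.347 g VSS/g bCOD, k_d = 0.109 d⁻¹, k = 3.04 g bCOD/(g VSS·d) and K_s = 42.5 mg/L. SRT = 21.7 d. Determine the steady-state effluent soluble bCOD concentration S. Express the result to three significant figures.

S ≈ 7.33 mg/L

From the Monod/SRT balance for a CMAS, S = K_s·(1+k_d θ_c)/[θ_c·(Y k − k_d) − 1] = 42.5 × (1 + 0.109 × 21.7) / [21.7 × (0.347 × 3.04 − 0.109) − 1] = 143.0 / 19.53 = 7.325 mg/L.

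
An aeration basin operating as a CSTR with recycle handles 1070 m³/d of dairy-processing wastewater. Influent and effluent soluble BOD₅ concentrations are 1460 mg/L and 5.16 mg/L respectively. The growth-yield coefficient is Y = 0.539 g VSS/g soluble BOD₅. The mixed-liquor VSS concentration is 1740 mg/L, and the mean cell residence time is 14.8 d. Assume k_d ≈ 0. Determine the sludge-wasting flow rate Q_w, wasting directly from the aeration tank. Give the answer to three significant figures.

Q_w ≈ 482 m³/d

Biomass mass balance (decay neglected): V·X = Y·Q·(S₀ − S)·θ_c, so V = 0.539 × 1070 × (1460 − 5.16) × 14.8 / 1740 = 7137 m³.
With mixed-liquor wasting, θ_c = V/Q_w, so Q_w = V/θ_c = 7137/14.8 = 482.2 m³/d.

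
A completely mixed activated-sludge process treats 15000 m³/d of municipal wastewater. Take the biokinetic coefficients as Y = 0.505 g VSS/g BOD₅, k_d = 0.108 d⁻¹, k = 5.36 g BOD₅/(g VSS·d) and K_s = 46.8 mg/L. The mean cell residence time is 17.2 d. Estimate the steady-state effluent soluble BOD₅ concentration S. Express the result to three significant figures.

S ≈ 3.06 mg/L

For a completely mixed reactor with recycle the Lawrence–McCarty relation gives S = K_s·(1 + k_d·θ_c) / [θ_c·(Y·k − k_d) − 1] = 46.8 × (1 + 0.108 × 17.2) / [17.2 × (0.505 × 5.36 − 0.108) − 1] = 133.7 / 43.70 = 3.060 mg/L.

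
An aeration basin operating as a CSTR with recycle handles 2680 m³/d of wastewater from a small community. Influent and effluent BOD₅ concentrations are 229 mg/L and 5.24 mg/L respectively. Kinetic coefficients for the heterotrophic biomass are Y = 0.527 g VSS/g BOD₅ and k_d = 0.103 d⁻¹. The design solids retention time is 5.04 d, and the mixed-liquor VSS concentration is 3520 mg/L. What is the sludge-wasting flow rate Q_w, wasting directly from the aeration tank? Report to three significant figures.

From the SRT design equation V = Y Q (S₀−S) θ_c / [X (1 + k_d θ_c)] = 0.527 × 2680 × (229 − 5.24) × 5.04 / [3520 × (1 + 0.103 × 5.04)] = 1.59×10^6 / 5347 = 297.9 m³.
For wasting at MLVSS concentration, Q_w = V/θ_c = 297.9/5.04 = 59.10 m³/d.

Q_w ≈ 59.1 m³/d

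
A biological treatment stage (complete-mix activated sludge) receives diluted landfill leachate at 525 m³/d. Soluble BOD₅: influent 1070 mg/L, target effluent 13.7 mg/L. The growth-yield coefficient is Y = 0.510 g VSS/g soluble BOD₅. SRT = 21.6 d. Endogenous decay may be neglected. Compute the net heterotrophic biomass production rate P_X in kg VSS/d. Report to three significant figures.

With endogenous decay neglected, the observed yield equals the true yield: Y_obs = Y = 0.510 g VSS/g soluble BOD₅.
Q·(S₀ − S) = 525 × (1070 − 13.7) × 10⁻³ = 554.6 kg/d removed.
So the net sludge growth is P_X = 0.5100 × 554.6 = 282.8 kg VSS/d.

P_X ≈ 283 kg VSS/d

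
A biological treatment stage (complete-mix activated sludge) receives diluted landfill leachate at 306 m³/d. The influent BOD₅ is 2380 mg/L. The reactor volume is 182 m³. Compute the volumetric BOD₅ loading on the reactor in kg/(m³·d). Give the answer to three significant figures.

Volumetric loading L_v = Q·S₀ / V = 306 × 2380 g/m³ / 182.0 m³ = 4002 g/(m³·d) = 4.002 kg BOD₅/(m³·d).

L_v ≈ 4.00 kg BOD₅/(m³·d)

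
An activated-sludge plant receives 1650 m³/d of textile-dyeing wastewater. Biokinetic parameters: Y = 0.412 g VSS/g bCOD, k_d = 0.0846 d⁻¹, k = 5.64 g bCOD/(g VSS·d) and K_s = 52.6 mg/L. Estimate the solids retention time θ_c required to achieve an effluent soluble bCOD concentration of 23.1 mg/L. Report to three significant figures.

θ_c ≈ 1.60 d

At the target effluent, Y k S/(K_s+S) = 0.412×5.64×23.1/75.70 = 0.7091 d⁻¹.
Then 1/θ_c = μ − k_d = 0.7091 − 0.0846 = 0.6245 d⁻¹, giving θ_c = 1.601 d.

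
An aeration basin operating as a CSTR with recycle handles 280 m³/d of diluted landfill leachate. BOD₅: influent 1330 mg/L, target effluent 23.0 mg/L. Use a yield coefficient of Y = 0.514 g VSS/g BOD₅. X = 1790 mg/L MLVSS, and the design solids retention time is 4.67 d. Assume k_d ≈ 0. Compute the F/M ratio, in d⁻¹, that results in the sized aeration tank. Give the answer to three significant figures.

Biomass mass balance (decay neglected): V·X = Y·Q·(S₀ − S)·θ_c, so V = 0.514 × 280 × (1330 − 23.0) × 4.67 / 1790 = 490.8 m³.
F/M = applied load / biomass = Q·S₀/(V·X) = 280 × 1330 / (490.8 × 1790) = 0.4239 d⁻¹.

F/M ≈ 0.424 d⁻¹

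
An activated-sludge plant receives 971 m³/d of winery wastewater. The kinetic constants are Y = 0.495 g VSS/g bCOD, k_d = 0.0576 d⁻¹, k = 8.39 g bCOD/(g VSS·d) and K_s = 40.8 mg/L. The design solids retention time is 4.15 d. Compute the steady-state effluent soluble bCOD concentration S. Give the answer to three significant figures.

S ≈ 3.16 mg/L

For a completely mixed reactor with recycle the Lawrence–McCarty relation gives S = K_s·(1 + k_d·θ_c) / [θ_c·(Y·k − k_d) − 1] = 40.8 × (1 + 0.0576 × 4.15) / [4.15 × (0.495 × 8.39 − 0.0576) − 1] = 50.55 / 16.00 = 3.160 mg/L.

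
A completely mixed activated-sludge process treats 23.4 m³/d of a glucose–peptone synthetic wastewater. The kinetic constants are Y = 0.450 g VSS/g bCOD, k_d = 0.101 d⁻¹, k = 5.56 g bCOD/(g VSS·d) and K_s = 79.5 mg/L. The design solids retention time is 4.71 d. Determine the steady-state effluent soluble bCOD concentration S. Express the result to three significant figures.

From the Monod/SRT balance for a CMAS, S = K_s·(1+k_d θ_c)/[θ_c·(Y k − k_d) − 1] = 79.5 × (1 + 0.101 × 4.71) / [4.71 × (0.450 × 5.56 − 0.101) − 1] = 117.3 / 10.31 = 11.38 mg/L.

S ≈ 11.4 mg/L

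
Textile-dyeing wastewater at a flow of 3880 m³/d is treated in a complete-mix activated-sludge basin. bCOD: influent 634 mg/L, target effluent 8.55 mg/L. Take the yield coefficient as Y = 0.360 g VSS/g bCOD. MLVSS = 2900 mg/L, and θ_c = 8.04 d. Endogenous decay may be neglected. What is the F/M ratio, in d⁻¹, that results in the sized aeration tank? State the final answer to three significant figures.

Biomass mass balance (decay neglected): V·X = Y·Q·(S₀ − S)·θ_c, so V = 0.360 × 3880 × (634 − 8.55) × 8.04 / 2900 = 2422 m³.
F/M = Q·S₀ / (V·X) = 3880 × 634 / (2422 × 2900) = 0.3502 g bCOD·(g VSS·d)⁻¹.

F/M ≈ 0.350 d⁻¹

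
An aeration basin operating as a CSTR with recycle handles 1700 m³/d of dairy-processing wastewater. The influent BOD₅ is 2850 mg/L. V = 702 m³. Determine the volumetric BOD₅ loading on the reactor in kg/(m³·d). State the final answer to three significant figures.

Volumetric loading L_v = Q·S₀ / V = 1700 × 2850 g/m³ / 702.0 m³ = 6902 g/(m³·d) = 6.902 kg BOD₅/(m³·d).

L_v ≈ 6.90 kg BOD₅/(m³·d)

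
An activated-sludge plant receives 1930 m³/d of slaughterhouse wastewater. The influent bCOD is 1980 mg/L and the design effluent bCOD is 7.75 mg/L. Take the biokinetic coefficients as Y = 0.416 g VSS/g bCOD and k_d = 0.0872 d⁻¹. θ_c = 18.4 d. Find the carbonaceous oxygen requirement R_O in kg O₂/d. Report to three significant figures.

R_O ≈ 2940 kg O₂/d

The observed yield is Y_obs = Y/(1 + k_d·θ_c) = 0.416 / (1 + 0.0872 × 18.4) = 0.416 / 2.604 = 0.1597 g VSS per g bCOD removed.
Mass of bCOD removed per day: Q(S₀ − S) = 1930 × 1972 g/m³ = 3806 kg/d.
Biomass synthesised: P_X = Y_obs × 3806 = 608.0 kg VSS/d.
R_O = Q·ΔS − 1.42 P_X = 3806 − 863.3 = 2943 kg O₂/d.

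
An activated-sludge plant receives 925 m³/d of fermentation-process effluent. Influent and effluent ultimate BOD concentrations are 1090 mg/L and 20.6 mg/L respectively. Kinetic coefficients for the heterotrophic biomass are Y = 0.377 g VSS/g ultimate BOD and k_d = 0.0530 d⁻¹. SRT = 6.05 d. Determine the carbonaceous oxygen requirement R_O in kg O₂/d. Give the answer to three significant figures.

The observed yield is Y_obs = Y/(1 + k_d·θ_c) = 0.377 / (1 + 0.0530 × 6.05) = 0.377 / 1.321 = 0.2855 g VSS per g ultimate BOD removed.
ΔS = 1090 − 20.6 = 1069 mg/L, so the substrate removal rate is 925 × 1069/1000 = 989.2 kg ultimate BOD/d.
P_X = Y_obs·Q·(S₀ − S) = 0.2855 × 989.2 = 282.4 kg VSS/d.
Carbonaceous O₂ demand = substrate oxidised − cell-mass equivalent = 989.2 − 1.42 × 282.4 = 588.2 kg O₂/d.

R_O ≈ 588 kg O₂/d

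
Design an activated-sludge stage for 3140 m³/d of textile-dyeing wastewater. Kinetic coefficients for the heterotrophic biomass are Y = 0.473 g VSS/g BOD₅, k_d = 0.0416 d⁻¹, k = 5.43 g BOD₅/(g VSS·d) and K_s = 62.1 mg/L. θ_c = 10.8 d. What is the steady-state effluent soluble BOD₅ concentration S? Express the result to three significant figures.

For a completely mixed reactor with recycle the Lawrence–McCarty relation gives S = K_s·(1 + k_d·θ_c) / [θ_c·(Y·k − k_d) − 1] = 62.1 × (1 + 0.0416 × 10.8) / [10.8 × (0.473 × 5.43 − 0.0416) − 1] = 90.00 / 26.29 = 3.423 mg/L.

S ≈ 3.42 mg/L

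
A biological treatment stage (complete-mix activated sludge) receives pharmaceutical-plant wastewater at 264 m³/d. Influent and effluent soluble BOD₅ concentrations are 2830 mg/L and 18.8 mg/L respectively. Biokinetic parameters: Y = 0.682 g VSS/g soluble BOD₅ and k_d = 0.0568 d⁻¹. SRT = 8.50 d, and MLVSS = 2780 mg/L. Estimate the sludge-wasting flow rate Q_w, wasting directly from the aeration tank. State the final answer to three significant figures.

Q_w ≈ 123 m³/d

From the SRT design equation V = Y Q (S₀−S) θ_c / [X (1 + k_d θ_c)] = 0.682 × 264 × (2830 − 18.8) × 8.50 / [2780 × (1 + 0.0568 × 8.50)] = 4.3×10^6 / 4122 = 1044 m³.
For wasting at MLVSS concentration, Q_w = V/θ_c = 1044/8.50 = 122.8 m³/d.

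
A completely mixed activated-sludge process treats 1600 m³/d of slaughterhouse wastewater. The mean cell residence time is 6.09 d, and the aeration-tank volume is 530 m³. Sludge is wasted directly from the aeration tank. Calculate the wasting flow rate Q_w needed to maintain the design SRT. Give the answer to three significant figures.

With mixed-liquor wasting, θ_c = V/Q_w, so Q_w = V/θ_c = 530.0/6.09 = 87.03 m³/d.

Q_w ≈ 87.0 m³/d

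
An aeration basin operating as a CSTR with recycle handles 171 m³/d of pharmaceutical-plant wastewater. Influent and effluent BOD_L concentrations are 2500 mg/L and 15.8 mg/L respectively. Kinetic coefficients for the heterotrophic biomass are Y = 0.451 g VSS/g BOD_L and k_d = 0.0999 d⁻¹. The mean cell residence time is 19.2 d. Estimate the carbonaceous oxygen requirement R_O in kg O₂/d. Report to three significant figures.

R_O ≈ 332 kg O₂/d

Y_obs = Y / (1 + k_d θ_c) = 0.451 / (1 + 0.0999 × 19.2) = 0.451 / 2.918 = 0.1546.
ΔS = 2500 − 15.8 = 2484 mg/L, so the substrate removal rate is 171 × 2484/1000 = 424.8 kg BOD_L/d.
Biomass synthesised: P_X = Y_obs × 424.8 = 65.65 kg VSS/d.
R_O = Q·(S₀ − S) − 1.42·P_X = 424.8 − 1.42 × 65.65 = 331.6 kg O₂/d.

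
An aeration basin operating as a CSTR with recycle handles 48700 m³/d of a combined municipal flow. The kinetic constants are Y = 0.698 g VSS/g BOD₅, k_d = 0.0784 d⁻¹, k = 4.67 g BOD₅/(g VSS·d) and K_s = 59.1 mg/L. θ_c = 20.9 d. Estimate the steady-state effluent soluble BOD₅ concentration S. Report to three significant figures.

S ≈ 2.38 mg/L

Effluent substrate depends only on kinetics and SRT: S = K_s(1 + k_d θ_c) / [θ_c(Yk − k_d) − 1] = 59.1 × (1 + 0.0784 × 20.9) / [20.9 × (0.698 × 4.67 − 0.0784) − 1] = 155.9 / 65.49 = 2.381 mg/L.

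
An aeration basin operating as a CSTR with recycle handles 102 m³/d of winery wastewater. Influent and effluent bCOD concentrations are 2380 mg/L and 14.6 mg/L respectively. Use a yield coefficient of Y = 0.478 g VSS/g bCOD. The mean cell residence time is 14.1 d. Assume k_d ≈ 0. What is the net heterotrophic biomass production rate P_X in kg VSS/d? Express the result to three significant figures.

P_X ≈ 115 kg VSS/d

Since k_d ≈ 0, Y_obs = Y = 0.478 g VSS/g bCOD.
Substrate removed = Q·(S₀ − S) = 102 m³/d × (2380 − 14.6) g/m³ = 2.41×10^5 g/d = 241.3 kg/d.
Net biomass production P_X = Y_obs × Q·(S₀ − S) = 0.4780 × 241.3 = 115.3 kg VSS/d.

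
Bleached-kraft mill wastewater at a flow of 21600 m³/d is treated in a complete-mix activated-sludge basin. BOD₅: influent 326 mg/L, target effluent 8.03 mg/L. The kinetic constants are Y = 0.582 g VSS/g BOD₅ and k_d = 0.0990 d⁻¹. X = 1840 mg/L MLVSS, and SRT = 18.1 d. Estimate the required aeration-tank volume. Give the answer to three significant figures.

V ≈ 14100 m³

From the SRT design equation V = Y Q (S₀−S) θ_c / [X (1 + k_d θ_c)] = 0.582 × 21600 × (326 − 8.03) × 18.1 / [1840 × (1 + 0.0990 × 18.1)] = 7.24×10^7 / 5137 = 14084 m³.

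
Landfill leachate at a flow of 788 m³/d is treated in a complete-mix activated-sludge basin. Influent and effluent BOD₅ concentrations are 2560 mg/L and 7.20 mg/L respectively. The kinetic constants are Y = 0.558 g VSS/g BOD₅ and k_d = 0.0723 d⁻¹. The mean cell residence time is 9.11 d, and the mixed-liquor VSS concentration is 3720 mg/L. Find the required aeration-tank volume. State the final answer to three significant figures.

Steady-state biomass mass balance: V·X·(1 + k_d·θ_c) = Y·Q·(S₀ − S)·θ_c, so V = 0.558 × 788 × (2560 − 7.20) × 9.11 / [3720 × (1 + 0.0723 × 9.11)] = 1.02×10^7 / 6170 = 1657 m³.

V ≈ 1660 m³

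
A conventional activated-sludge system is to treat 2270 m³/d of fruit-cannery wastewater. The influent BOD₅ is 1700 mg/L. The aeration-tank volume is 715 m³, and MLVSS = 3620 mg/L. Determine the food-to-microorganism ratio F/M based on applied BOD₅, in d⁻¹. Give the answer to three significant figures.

Food-to-microorganism ratio F/M = Q S₀ / (V X) = 2270 × 1700 / (715.0 × 3620) = 1.491 d⁻¹.

F/M ≈ 1.49 d⁻¹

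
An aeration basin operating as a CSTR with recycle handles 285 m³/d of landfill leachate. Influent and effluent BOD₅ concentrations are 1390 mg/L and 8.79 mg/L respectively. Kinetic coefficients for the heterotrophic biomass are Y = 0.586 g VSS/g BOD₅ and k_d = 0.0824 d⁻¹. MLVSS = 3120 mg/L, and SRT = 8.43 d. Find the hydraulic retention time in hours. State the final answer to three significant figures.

τ ≈ 31.0 h

Steady-state biomass mass balance: V·X·(1 + k_d·θ_c) = Y·Q·(S₀ − S)·θ_c, so V = 0.586 × 285 × (1390 − 8.79) × 8.43 / [3120 × (1 + 0.0824 × 8.43)] = 1.94×10^6 / 5287 = 367.8 m³.
Hydraulic retention time τ = V/Q = 367.8 / 285 = 1.290 d = 30.97 h.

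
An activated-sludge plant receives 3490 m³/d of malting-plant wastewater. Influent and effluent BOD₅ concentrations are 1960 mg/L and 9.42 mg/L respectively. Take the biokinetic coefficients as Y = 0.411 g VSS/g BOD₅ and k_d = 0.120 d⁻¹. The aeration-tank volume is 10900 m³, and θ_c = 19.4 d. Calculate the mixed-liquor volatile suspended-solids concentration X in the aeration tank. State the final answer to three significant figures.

Solving the biomass balance for X: X = Y Q (S₀−S) θ_c / [V (1+k_d θ_c)] = 0.411 × 3490 × (1960 − 9.42) × 19.4 / [10900 × (1 + 0.120 × 19.4)] = 1496 mg/L.

X ≈ 1500 mg/L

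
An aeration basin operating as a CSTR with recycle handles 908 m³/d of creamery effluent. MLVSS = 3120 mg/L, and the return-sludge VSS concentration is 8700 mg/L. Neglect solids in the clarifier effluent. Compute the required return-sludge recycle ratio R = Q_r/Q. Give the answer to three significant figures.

R ≈ 0.559

Mass balance around the secondary clarifier (neglecting effluent solids): R = X / (X_r − X) = 3120 / (8700 − 3120) = 0.5591.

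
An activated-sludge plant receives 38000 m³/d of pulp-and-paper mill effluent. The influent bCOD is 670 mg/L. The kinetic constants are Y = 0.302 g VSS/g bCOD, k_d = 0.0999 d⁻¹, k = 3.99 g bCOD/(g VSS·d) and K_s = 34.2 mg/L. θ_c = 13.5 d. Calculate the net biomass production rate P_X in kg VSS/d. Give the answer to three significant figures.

P_X ≈ 3250 kg VSS/d

From the Monod/SRT balance for a CMAS, S = K_s·(1+k_d θ_c)/[θ_c·(Y k − k_d) − 1] = 34.2 × (1 + 0.0999 × 13.5) / [13.5 × (0.302 × 3.99 − 0.0999) − 1] = 80.32 / 13.92 = 5.771 mg/L.
Correct the yield for decay: Y_obs = Y/(1 + k_d θ_c) = 0.302 / (1 + 0.0999 × 13.5) = 0.302 / 2.349 = 0.1286.
Q·(S₀ − S) = 38000 × (670 − 5.77) × 10⁻³ = 25241 kg/d removed.
Net biomass production P_X = Y_obs × Q·(S₀ − S) = 0.1286 × 25241 = 3246 kg VSS/d.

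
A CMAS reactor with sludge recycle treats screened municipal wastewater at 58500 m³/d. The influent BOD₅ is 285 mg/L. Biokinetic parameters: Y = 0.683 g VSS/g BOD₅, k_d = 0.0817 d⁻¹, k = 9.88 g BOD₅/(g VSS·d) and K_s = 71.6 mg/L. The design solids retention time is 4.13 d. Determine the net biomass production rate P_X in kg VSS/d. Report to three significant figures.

P_X ≈ 8410 kg VSS/d

From the Monod/SRT balance for a CMAS, S = K_s·(1+k_d θ_c)/[θ_c·(Y k − k_d) − 1] = 71.6 × (1 + 0.0817 × 4.13) / [4.13 × (0.683 × 9.88 − 0.0817) − 1] = 95.76 / 26.53 = 3.609 mg/L.
The observed yield is Y_obs = Y/(1 + k_d·θ_c) = 0.683 / (1 + 0.0817 × 4.13) = 0.683 / 1.337 = 0.5107 g VSS per g BOD₅ removed.
Mass of BOD₅ removed per day: Q(S₀ − S) = 58500 × 281.4 g/m³ = 16461 kg/d.
So the net sludge growth is P_X = 0.5107 × 16461 = 8407 kg VSS/d.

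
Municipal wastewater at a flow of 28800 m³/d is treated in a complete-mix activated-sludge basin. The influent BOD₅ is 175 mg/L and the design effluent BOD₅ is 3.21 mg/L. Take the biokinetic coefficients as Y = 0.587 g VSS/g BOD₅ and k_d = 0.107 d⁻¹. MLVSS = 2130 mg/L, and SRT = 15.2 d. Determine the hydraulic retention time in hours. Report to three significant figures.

τ ≈ 6.58 h

From the SRT design equation V = Y Q (S₀−S) θ_c / [X (1 + k_d θ_c)] = 0.587 × 28800 × (175 − 3.21) × 15.2 / [2130 × (1 + 0.107 × 15.2)] = 4.41×10^7 / 5594 = 7891 m³.
HRT = V/Q = 7891 m³ / 28800 m³·d⁻¹ = 0.2740 d × 24 = 6.576 h.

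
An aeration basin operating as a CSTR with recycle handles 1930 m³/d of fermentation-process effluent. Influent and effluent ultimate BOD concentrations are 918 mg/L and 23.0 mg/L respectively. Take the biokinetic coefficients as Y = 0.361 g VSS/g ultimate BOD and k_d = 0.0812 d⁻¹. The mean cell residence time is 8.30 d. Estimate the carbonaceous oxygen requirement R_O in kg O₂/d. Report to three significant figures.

R_O ≈ 1200 kg O₂/d

The observed yield is Y_obs = Y/(1 + k_d·θ_c) = 0.361 / (1 + 0.0812 × 8.30) = 0.361 / 1.674 = 0.2157 g VSS per g ultimate BOD removed.
ΔS = 918 − 23.0 = 895.0 mg/L, so the substrate removal rate is 1930 × 895.0/1000 = 1727 kg ultimate BOD/d.
Biomass synthesised: P_X = Y_obs × 1727 = 372.5 kg VSS/d.
R_O = Q·ΔS − 1.42 P_X = 1727 − 529.0 = 1198 kg O₂/d.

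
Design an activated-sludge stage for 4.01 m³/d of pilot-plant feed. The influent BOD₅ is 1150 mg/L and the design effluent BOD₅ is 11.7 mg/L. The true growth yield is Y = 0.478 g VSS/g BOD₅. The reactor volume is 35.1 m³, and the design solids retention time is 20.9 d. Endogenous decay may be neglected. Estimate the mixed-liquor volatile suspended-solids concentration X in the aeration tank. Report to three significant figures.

X ≈ 1300 mg/L

From V·X = Y·Q·(S₀ − S)·θ_c (decay neglected): X = 0.478 × 4.01 × (1150 − 11.7) × 20.9 / 35.1 = 1299 mg/L.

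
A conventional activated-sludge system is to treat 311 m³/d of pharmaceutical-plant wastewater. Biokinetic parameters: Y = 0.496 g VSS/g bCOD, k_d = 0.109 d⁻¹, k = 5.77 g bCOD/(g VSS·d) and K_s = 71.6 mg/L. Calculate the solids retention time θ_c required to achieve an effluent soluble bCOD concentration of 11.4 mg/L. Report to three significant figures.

θ_c ≈ 3.52 d

At the target effluent, Y k S/(K_s+S) = 0.496×5.77×11.4/83.00 = 0.3931 d⁻¹.
1/θ_c = 0.3931 − 0.109 = 0.2841 d⁻¹, so θ_c = 3.520 d.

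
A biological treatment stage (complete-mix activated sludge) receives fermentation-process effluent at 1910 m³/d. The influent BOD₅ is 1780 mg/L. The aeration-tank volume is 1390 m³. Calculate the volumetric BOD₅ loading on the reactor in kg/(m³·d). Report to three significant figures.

Applied BOD₅ load per unit volume = Q·S₀/V = (1910 × 1780/1000)/1390 = 2.446 kg BOD₅·m⁻³·d⁻¹.

L_v ≈ 2.45 kg BOD₅/(m³·d)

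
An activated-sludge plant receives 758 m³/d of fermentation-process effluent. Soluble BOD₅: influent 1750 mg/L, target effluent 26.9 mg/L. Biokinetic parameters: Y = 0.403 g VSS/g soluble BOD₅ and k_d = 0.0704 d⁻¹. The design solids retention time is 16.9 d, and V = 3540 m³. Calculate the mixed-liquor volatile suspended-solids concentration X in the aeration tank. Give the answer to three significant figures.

X ≈ 1150 mg/L

X = Y·Q·ΔS·θ_c / [V·(1 + k_d θ_c)] = 0.403 × 758 × (1750 − 26.9) × 16.9 / [3540 × (1 + 0.0704 × 16.9)] = 1148 mg/L.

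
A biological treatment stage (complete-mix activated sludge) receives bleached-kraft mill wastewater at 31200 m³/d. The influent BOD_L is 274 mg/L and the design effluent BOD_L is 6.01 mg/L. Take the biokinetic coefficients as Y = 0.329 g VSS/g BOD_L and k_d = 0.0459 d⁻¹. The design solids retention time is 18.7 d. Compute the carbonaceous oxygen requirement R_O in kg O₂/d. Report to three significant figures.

Y_obs = Y / (1 + k_d θ_c) = 0.329 / (1 + 0.0459 × 18.7) = 0.329 / 1.858 = 0.1770.
Mass of BOD_L removed per day: Q(S₀ − S) = 31200 × 268.0 g/m³ = 8361 kg/d.
P_X = Y_obs·Q·(S₀ − S) = 0.1770 × 8361 = 1480 kg VSS/d.
Carbonaceous O₂ demand = substrate oxidised − cell-mass equivalent = 8361 − 1.42 × 1480 = 6259 kg O₂/d.

R_O ≈ 6260 kg O₂/d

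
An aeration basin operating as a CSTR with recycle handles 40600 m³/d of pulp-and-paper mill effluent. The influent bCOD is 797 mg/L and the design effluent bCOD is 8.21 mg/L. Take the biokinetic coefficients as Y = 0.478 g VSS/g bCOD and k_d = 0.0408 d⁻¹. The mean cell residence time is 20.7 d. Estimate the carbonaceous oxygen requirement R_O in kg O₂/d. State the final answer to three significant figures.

Y_obs = Y / (1 + k_d θ_c) = 0.478 / (1 + 0.0408 × 20.7) = 0.478 / 1.845 = 0.2591.
Mass of bCOD removed per day: Q(S₀ − S) = 40600 × 788.8 g/m³ = 32025 kg/d.
Net sludge production P_X = 0.2591 × 32025 = 8299 kg VSS/d.
R_O = Q·(S₀ − S) − 1.42·P_X = 32025 − 1.42 × 8299 = 20240 kg O₂/d.

R_O ≈ 20200 kg O₂/d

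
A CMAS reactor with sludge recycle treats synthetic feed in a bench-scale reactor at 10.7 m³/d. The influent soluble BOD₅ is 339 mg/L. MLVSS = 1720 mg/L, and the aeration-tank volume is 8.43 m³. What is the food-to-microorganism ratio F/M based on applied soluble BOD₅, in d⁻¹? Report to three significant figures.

F/M = applied load / biomass = Q·S₀/(V·X) = 10.7 × 339 / (8.430 × 1720) = 0.2502 d⁻¹.

F/M ≈ 0.250 d⁻¹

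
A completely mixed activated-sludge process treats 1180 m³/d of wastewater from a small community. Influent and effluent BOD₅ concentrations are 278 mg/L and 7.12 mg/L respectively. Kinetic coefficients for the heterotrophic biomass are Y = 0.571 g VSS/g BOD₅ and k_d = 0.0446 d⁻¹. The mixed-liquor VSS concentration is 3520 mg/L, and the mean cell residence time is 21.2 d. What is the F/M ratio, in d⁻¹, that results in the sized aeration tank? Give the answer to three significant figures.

Steady-state biomass mass balance: V·X·(1 + k_d·θ_c) = Y·Q·(S₀ − S)·θ_c, so V = 0.571 × 1180 × (278 − 7.12) × 21.2 / [3520 × (1 + 0.0446 × 21.2)] = 3.87×10^6 / 6848 = 565.0 m³.
F/M = applied load / biomass = Q·S₀/(V·X) = 1180 × 278 / (565.0 × 3520) = 0.1649 d⁻¹.

F/M ≈ 0.165 d⁻¹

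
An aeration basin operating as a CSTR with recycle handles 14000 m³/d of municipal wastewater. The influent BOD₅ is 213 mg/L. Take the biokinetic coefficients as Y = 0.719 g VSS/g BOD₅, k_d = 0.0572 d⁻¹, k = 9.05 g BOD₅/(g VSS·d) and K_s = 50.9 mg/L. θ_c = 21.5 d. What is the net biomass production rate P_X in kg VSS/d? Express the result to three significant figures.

Effluent substrate depends only on kinetics and SRT: S = K_s(1 + k_d θ_c) / [θ_c(Yk − k_d) − 1] = 50.9 × (1 + 0.0572 × 21.5) / [21.5 × (0.719 × 9.05 − 0.0572) − 1] = 113.5 / 137.7 = 0.8244 mg/L.
Y_obs = Y / (1 + k_d θ_c) = 0.719 / (1 + 0.0572 × 21.5) = 0.719 / 2.230 = 0.3225.
Q·(S₀ − S) = 14000 × (213 − 0.824) × 10⁻³ = 2970 kg/d removed.
Biomass produced: P_X = Y_obs·Q·ΔS = 0.3225 × 2970 ≈ 957.8 kg VSS/d.

P_X ≈ 958 kg VSS/d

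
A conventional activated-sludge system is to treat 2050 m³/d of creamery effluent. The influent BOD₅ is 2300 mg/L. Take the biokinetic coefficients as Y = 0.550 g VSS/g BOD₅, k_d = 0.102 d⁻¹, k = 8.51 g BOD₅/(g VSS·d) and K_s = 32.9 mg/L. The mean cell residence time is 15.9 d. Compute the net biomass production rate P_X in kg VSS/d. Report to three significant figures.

Effluent substrate depends only on kinetics and SRT: S = K_s(1 + k_d θ_c) / [θ_c(Yk − k_d) − 1] = 32.9 × (1 + 0.102 × 15.9) / [15.9 × (0.550 × 8.51 − 0.102) − 1] = 86.26 / 71.80 = 1.201 mg/L.
Observed yield with endogenous decay: Y_obs = Y / (1 + k_d·θ_c) = 0.550 / (1 + 0.102 × 15.9) = 0.550 / 2.622 = 0.2098 g VSS/g BOD₅.
Substrate removed = Q·(S₀ − S) = 2050 m³/d × (2300 − 1.20) g/m³ = 4.71×10^6 g/d = 4713 kg/d.
So the net sludge growth is P_X = 0.2098 × 4713 = 988.6 kg VSS/d.

P_X ≈ 989 kg VSS/d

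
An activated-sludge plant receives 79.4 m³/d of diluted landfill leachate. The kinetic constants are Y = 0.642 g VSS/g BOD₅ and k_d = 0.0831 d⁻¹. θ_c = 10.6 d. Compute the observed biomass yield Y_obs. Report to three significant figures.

Y_obs ≈ 0.341 g VSS/g BOD₅

Correct the yield for decay: Y_obs = Y/(1 + k_d θ_c) = 0.642 / (1 + 0.0831 × 10.6) = 0.642 / 1.881 = 0.3413.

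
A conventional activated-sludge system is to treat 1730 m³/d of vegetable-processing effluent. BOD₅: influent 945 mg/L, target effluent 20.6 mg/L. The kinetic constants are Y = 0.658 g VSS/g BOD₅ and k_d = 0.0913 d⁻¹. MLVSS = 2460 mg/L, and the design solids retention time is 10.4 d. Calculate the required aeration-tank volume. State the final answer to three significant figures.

V ≈ 2280 m³

Steady-state biomass mass balance: V·X·(1 + k_d·θ_c) = Y·Q·(S₀ − S)·θ_c, so V = 0.658 × 1730 × (945 − 20.6) × 10.4 / [2460 × (1 + 0.0913 × 10.4)] = 1.09×10^7 / 4796 = 2282 m³.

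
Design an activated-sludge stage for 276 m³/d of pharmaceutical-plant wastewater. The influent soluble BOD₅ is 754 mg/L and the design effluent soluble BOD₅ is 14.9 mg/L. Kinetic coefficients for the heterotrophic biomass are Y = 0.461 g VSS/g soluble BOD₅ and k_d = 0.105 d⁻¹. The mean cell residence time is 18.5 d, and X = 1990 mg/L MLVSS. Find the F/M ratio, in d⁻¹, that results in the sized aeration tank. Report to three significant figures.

Steady-state biomass mass balance: V·X·(1 + k_d·θ_c) = Y·Q·(S₀ − S)·θ_c, so V = 0.461 × 276 × (754 − 14.9) × 18.5 / [1990 × (1 + 0.105 × 18.5)] = 1.74×10^6 / 5856 = 297.1 m³.
F/M = applied load / biomass = Q·S₀/(V·X) = 276 × 754 / (297.1 × 1990) = 0.3520 d⁻¹.

F/M ≈ 0.352 d⁻¹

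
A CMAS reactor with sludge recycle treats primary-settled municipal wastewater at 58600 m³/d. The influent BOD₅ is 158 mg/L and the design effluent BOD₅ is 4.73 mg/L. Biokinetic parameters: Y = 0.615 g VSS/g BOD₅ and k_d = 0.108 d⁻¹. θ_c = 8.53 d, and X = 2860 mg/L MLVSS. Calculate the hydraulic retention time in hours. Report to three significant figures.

τ ≈ 3.51 h

Rearranging the biomass balance for a CMAS with decay, V = Y·Q·ΔS·θ_c / [X·(1+k_d θ_c)] = 0.615 × 58600 × (158 − 4.73) × 8.53 / [2860 × (1 + 0.108 × 8.53)] = 4.71×10^7 / 5495 = 8575 m³.
HRT = V/Q = 8575 m³ / 58600 m³·d⁻¹ = 0.1463 d × 24 = 3.512 h.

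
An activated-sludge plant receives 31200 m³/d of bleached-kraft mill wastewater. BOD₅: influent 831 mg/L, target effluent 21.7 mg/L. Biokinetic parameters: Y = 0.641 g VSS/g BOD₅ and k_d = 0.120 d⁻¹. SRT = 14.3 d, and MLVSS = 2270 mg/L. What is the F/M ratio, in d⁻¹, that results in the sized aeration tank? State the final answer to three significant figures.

F/M ≈ 0.304 d⁻¹

Steady-state biomass mass balance: V·X·(1 + k_d·θ_c) = Y·Q·(S₀ − S)·θ_c, so V = 0.641 × 31200 × (831 − 21.7) × 14.3 / [2270 × (1 + 0.120 × 14.3)] = 2.31×10^8 / 6165 = 37541 m³.
F/M = Q·S₀ / (V·X) = 31200 × 831 / (37541 × 2270) = 0.3042 g BOD₅·(g VSS·d)⁻¹.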